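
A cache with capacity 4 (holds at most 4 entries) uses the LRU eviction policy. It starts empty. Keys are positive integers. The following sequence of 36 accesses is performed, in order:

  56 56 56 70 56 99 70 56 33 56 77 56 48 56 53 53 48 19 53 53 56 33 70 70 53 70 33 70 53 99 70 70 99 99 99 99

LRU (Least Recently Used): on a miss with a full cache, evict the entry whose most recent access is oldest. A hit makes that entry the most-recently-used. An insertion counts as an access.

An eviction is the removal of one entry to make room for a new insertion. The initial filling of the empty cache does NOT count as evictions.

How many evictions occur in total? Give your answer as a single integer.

Answer: 7

Derivation:
LRU simulation (capacity=4):
  1. access 56: MISS. Cache (LRU->MRU): [56]
  2. access 56: HIT. Cache (LRU->MRU): [56]
  3. access 56: HIT. Cache (LRU->MRU): [56]
  4. access 70: MISS. Cache (LRU->MRU): [56 70]
  5. access 56: HIT. Cache (LRU->MRU): [70 56]
  6. access 99: MISS. Cache (LRU->MRU): [70 56 99]
  7. access 70: HIT. Cache (LRU->MRU): [56 99 70]
  8. access 56: HIT. Cache (LRU->MRU): [99 70 56]
  9. access 33: MISS. Cache (LRU->MRU): [99 70 56 33]
  10. access 56: HIT. Cache (LRU->MRU): [99 70 33 56]
  11. access 77: MISS, evict 99. Cache (LRU->MRU): [70 33 56 77]
  12. access 56: HIT. Cache (LRU->MRU): [70 33 77 56]
  13. access 48: MISS, evict 70. Cache (LRU->MRU): [33 77 56 48]
  14. access 56: HIT. Cache (LRU->MRU): [33 77 48 56]
  15. access 53: MISS, evict 33. Cache (LRU->MRU): [77 48 56 53]
  16. access 53: HIT. Cache (LRU->MRU): [77 48 56 53]
  17. access 48: HIT. Cache (LRU->MRU): [77 56 53 48]
  18. access 19: MISS, evict 77. Cache (LRU->MRU): [56 53 48 19]
  19. access 53: HIT. Cache (LRU->MRU): [56 48 19 53]
  20. access 53: HIT. Cache (LRU->MRU): [56 48 19 53]
  21. access 56: HIT. Cache (LRU->MRU): [48 19 53 56]
  22. access 33: MISS, evict 48. Cache (LRU->MRU): [19 53 56 33]
  23. access 70: MISS, evict 19. Cache (LRU->MRU): [53 56 33 70]
  24. access 70: HIT. Cache (LRU->MRU): [53 56 33 70]
  25. access 53: HIT. Cache (LRU->MRU): [56 33 70 53]
  26. access 70: HIT. Cache (LRU->MRU): [56 33 53 70]
  27. access 33: HIT. Cache (LRU->MRU): [56 53 70 33]
  28. access 70: HIT. Cache (LRU->MRU): [56 53 33 70]
  29. access 53: HIT. Cache (LRU->MRU): [56 33 70 53]
  30. access 99: MISS, evict 56. Cache (LRU->MRU): [33 70 53 99]
  31. access 70: HIT. Cache (LRU->MRU): [33 53 99 70]
  32. access 70: HIT. Cache (LRU->MRU): [33 53 99 70]
  33. access 99: HIT. Cache (LRU->MRU): [33 53 70 99]
  34. access 99: HIT. Cache (LRU->MRU): [33 53 70 99]
  35. access 99: HIT. Cache (LRU->MRU): [33 53 70 99]
  36. access 99: HIT. Cache (LRU->MRU): [33 53 70 99]
Total: 25 hits, 11 misses, 7 evictions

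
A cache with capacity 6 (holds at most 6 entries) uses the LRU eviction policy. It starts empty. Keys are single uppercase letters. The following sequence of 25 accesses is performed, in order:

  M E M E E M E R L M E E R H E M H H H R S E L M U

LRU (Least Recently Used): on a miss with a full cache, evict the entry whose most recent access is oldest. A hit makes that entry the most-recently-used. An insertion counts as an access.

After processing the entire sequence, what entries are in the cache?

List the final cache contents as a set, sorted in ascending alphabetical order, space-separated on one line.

LRU simulation (capacity=6):
  1. access M: MISS. Cache (LRU->MRU): [M]
  2. access E: MISS. Cache (LRU->MRU): [M E]
  3. access M: HIT. Cache (LRU->MRU): [E M]
  4. access E: HIT. Cache (LRU->MRU): [M E]
  5. access E: HIT. Cache (LRU->MRU): [M E]
  6. access M: HIT. Cache (LRU->MRU): [E M]
  7. access E: HIT. Cache (LRU->MRU): [M E]
  8. access R: MISS. Cache (LRU->MRU): [M E R]
  9. access L: MISS. Cache (LRU->MRU): [M E R L]
  10. access M: HIT. Cache (LRU->MRU): [E R L M]
  11. access E: HIT. Cache (LRU->MRU): [R L M E]
  12. access E: HIT. Cache (LRU->MRU): [R L M E]
  13. access R: HIT. Cache (LRU->MRU): [L M E R]
  14. access H: MISS. Cache (LRU->MRU): [L M E R H]
  15. access E: HIT. Cache (LRU->MRU): [L M R H E]
  16. access M: HIT. Cache (LRU->MRU): [L R H E M]
  17. access H: HIT. Cache (LRU->MRU): [L R E M H]
  18. access H: HIT. Cache (LRU->MRU): [L R E M H]
  19. access H: HIT. Cache (LRU->MRU): [L R E M H]
  20. access R: HIT. Cache (LRU->MRU): [L E M H R]
  21. access S: MISS. Cache (LRU->MRU): [L E M H R S]
  22. access E: HIT. Cache (LRU->MRU): [L M H R S E]
  23. access L: HIT. Cache (LRU->MRU): [M H R S E L]
  24. access M: HIT. Cache (LRU->MRU): [H R S E L M]
  25. access U: MISS, evict H. Cache (LRU->MRU): [R S E L M U]
Total: 18 hits, 7 misses, 1 evictions

Answer: E L M R S U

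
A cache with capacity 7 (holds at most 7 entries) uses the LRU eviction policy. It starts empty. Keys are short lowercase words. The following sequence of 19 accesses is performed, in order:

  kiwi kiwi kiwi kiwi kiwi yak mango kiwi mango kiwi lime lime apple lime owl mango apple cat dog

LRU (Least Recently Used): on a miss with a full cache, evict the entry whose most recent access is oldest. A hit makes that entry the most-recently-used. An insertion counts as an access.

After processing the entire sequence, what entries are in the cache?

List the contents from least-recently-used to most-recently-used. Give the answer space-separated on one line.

Answer: kiwi lime owl mango apple cat dog

Derivation:
LRU simulation (capacity=7):
  1. access kiwi: MISS. Cache (LRU->MRU): [kiwi]
  2. access kiwi: HIT. Cache (LRU->MRU): [kiwi]
  3. access kiwi: HIT. Cache (LRU->MRU): [kiwi]
  4. access kiwi: HIT. Cache (LRU->MRU): [kiwi]
  5. access kiwi: HIT. Cache (LRU->MRU): [kiwi]
  6. access yak: MISS. Cache (LRU->MRU): [kiwi yak]
  7. access mango: MISS. Cache (LRU->MRU): [kiwi yak mango]
  8. access kiwi: HIT. Cache (LRU->MRU): [yak mango kiwi]
  9. access mango: HIT. Cache (LRU->MRU): [yak kiwi mango]
  10. access kiwi: HIT. Cache (LRU->MRU): [yak mango kiwi]
  11. access lime: MISS. Cache (LRU->MRU): [yak mango kiwi lime]
  12. access lime: HIT. Cache (LRU->MRU): [yak mango kiwi lime]
  13. access apple: MISS. Cache (LRU->MRU): [yak mango kiwi lime apple]
  14. access lime: HIT. Cache (LRU->MRU): [yak mango kiwi apple lime]
  15. access owl: MISS. Cache (LRU->MRU): [yak mango kiwi apple lime owl]
  16. access mango: HIT. Cache (LRU->MRU): [yak kiwi apple lime owl mango]
  17. access apple: HIT. Cache (LRU->MRU): [yak kiwi lime owl mango apple]
  18. access cat: MISS. Cache (LRU->MRU): [yak kiwi lime owl mango apple cat]
  19. access dog: MISS, evict yak. Cache (LRU->MRU): [kiwi lime owl mango apple cat dog]
Total: 11 hits, 8 misses, 1 evictions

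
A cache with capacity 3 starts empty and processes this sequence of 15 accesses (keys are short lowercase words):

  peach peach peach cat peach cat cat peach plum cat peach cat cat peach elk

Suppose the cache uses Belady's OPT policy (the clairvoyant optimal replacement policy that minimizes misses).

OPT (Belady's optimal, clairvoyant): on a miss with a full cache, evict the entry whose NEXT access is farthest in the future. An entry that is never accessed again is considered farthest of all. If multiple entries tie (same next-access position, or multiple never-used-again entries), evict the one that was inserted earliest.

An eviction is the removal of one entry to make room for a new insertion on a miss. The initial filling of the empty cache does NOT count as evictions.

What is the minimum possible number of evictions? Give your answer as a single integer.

Answer: 1

Derivation:
OPT (Belady) simulation (capacity=3):
  1. access peach: MISS. Cache: [peach]
  2. access peach: HIT. Next use of peach: step 3. Cache: [peach]
  3. access peach: HIT. Next use of peach: step 5. Cache: [peach]
  4. access cat: MISS. Cache: [peach cat]
  5. access peach: HIT. Next use of peach: step 8. Cache: [peach cat]
  6. access cat: HIT. Next use of cat: step 7. Cache: [peach cat]
  7. access cat: HIT. Next use of cat: step 10. Cache: [peach cat]
  8. access peach: HIT. Next use of peach: step 11. Cache: [peach cat]
  9. access plum: MISS. Cache: [peach cat plum]
  10. access cat: HIT. Next use of cat: step 12. Cache: [peach cat plum]
  11. access peach: HIT. Next use of peach: step 14. Cache: [peach cat plum]
  12. access cat: HIT. Next use of cat: step 13. Cache: [peach cat plum]
  13. access cat: HIT. Next use of cat: never. Cache: [peach cat plum]
  14. access peach: HIT. Next use of peach: never. Cache: [peach cat plum]
  15. access elk: MISS, evict peach (next use: never). Cache: [cat plum elk]
Total: 11 hits, 4 misses, 1 evictions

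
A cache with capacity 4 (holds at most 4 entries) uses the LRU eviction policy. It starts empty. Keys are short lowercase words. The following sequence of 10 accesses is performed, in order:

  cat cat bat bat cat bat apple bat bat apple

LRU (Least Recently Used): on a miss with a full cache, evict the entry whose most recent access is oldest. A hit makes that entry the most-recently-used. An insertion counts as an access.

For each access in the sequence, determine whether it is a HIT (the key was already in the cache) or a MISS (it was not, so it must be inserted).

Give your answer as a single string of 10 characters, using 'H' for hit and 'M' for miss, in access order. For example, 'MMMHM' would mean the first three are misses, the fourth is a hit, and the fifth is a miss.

LRU simulation (capacity=4):
  1. access cat: MISS. Cache (LRU->MRU): [cat]
  2. access cat: HIT. Cache (LRU->MRU): [cat]
  3. access bat: MISS. Cache (LRU->MRU): [cat bat]
  4. access bat: HIT. Cache (LRU->MRU): [cat bat]
  5. access cat: HIT. Cache (LRU->MRU): [bat cat]
  6. access bat: HIT. Cache (LRU->MRU): [cat bat]
  7. access apple: MISS. Cache (LRU->MRU): [cat bat apple]
  8. access bat: HIT. Cache (LRU->MRU): [cat apple bat]
  9. access bat: HIT. Cache (LRU->MRU): [cat apple bat]
  10. access apple: HIT. Cache (LRU->MRU): [cat bat apple]
Total: 7 hits, 3 misses, 0 evictions

Answer: MHMHHHMHHH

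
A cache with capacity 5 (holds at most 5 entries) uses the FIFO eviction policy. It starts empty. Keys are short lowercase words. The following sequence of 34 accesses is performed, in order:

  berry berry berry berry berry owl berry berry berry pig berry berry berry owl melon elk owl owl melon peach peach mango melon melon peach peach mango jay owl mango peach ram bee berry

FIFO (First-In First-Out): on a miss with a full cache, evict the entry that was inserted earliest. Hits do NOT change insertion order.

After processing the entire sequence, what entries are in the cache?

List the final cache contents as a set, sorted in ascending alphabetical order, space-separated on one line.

FIFO simulation (capacity=5):
  1. access berry: MISS. Cache (old->new): [berry]
  2. access berry: HIT. Cache (old->new): [berry]
  3. access berry: HIT. Cache (old->new): [berry]
  4. access berry: HIT. Cache (old->new): [berry]
  5. access berry: HIT. Cache (old->new): [berry]
  6. access owl: MISS. Cache (old->new): [berry owl]
  7. access berry: HIT. Cache (old->new): [berry owl]
  8. access berry: HIT. Cache (old->new): [berry owl]
  9. access berry: HIT. Cache (old->new): [berry owl]
  10. access pig: MISS. Cache (old->new): [berry owl pig]
  11. access berry: HIT. Cache (old->new): [berry owl pig]
  12. access berry: HIT. Cache (old->new): [berry owl pig]
  13. access berry: HIT. Cache (old->new): [berry owl pig]
  14. access owl: HIT. Cache (old->new): [berry owl pig]
  15. access melon: MISS. Cache (old->new): [berry owl pig melon]
  16. access elk: MISS. Cache (old->new): [berry owl pig melon elk]
  17. access owl: HIT. Cache (old->new): [berry owl pig melon elk]
  18. access owl: HIT. Cache (old->new): [berry owl pig melon elk]
  19. access melon: HIT. Cache (old->new): [berry owl pig melon elk]
  20. access peach: MISS, evict berry. Cache (old->new): [owl pig melon elk peach]
  21. access peach: HIT. Cache (old->new): [owl pig melon elk peach]
  22. access mango: MISS, evict owl. Cache (old->new): [pig melon elk peach mango]
  23. access melon: HIT. Cache (old->new): [pig melon elk peach mango]
  24. access melon: HIT. Cache (old->new): [pig melon elk peach mango]
  25. access peach: HIT. Cache (old->new): [pig melon elk peach mango]
  26. access peach: HIT. Cache (old->new): [pig melon elk peach mango]
  27. access mango: HIT. Cache (old->new): [pig melon elk peach mango]
  28. access jay: MISS, evict pig. Cache (old->new): [melon elk peach mango jay]
  29. access owl: MISS, evict melon. Cache (old->new): [elk peach mango jay owl]
  30. access mango: HIT. Cache (old->new): [elk peach mango jay owl]
  31. access peach: HIT. Cache (old->new): [elk peach mango jay owl]
  32. access ram: MISS, evict elk. Cache (old->new): [peach mango jay owl ram]
  33. access bee: MISS, evict peach. Cache (old->new): [mango jay owl ram bee]
  34. access berry: MISS, evict mango. Cache (old->new): [jay owl ram bee berry]
Total: 22 hits, 12 misses, 7 evictions

Answer: bee berry jay owl ram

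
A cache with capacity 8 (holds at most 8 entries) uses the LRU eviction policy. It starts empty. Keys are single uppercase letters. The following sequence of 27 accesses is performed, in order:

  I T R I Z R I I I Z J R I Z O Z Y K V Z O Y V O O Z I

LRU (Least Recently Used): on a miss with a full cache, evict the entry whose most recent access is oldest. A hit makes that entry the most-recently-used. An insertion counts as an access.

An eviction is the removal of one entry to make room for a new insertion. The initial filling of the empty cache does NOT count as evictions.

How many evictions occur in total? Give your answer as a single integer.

Answer: 1

Derivation:
LRU simulation (capacity=8):
  1. access I: MISS. Cache (LRU->MRU): [I]
  2. access T: MISS. Cache (LRU->MRU): [I T]
  3. access R: MISS. Cache (LRU->MRU): [I T R]
  4. access I: HIT. Cache (LRU->MRU): [T R I]
  5. access Z: MISS. Cache (LRU->MRU): [T R I Z]
  6. access R: HIT. Cache (LRU->MRU): [T I Z R]
  7. access I: HIT. Cache (LRU->MRU): [T Z R I]
  8. access I: HIT. Cache (LRU->MRU): [T Z R I]
  9. access I: HIT. Cache (LRU->MRU): [T Z R I]
  10. access Z: HIT. Cache (LRU->MRU): [T R I Z]
  11. access J: MISS. Cache (LRU->MRU): [T R I Z J]
  12. access R: HIT. Cache (LRU->MRU): [T I Z J R]
  13. access I: HIT. Cache (LRU->MRU): [T Z J R I]
  14. access Z: HIT. Cache (LRU->MRU): [T J R I Z]
  15. access O: MISS. Cache (LRU->MRU): [T J R I Z O]
  16. access Z: HIT. Cache (LRU->MRU): [T J R I O Z]
  17. access Y: MISS. Cache (LRU->MRU): [T J R I O Z Y]
  18. access K: MISS. Cache (LRU->MRU): [T J R I O Z Y K]
  19. access V: MISS, evict T. Cache (LRU->MRU): [J R I O Z Y K V]
  20. access Z: HIT. Cache (LRU->MRU): [J R I O Y K V Z]
  21. access O: HIT. Cache (LRU->MRU): [J R I Y K V Z O]
  22. access Y: HIT. Cache (LRU->MRU): [J R I K V Z O Y]
  23. access V: HIT. Cache (LRU->MRU): [J R I K Z O Y V]
  24. access O: HIT. Cache (LRU->MRU): [J R I K Z Y V O]
  25. access O: HIT. Cache (LRU->MRU): [J R I K Z Y V O]
  26. access Z: HIT. Cache (LRU->MRU): [J R I K Y V O Z]
  27. access I: HIT. Cache (LRU->MRU): [J R K Y V O Z I]
Total: 18 hits, 9 misses, 1 evictions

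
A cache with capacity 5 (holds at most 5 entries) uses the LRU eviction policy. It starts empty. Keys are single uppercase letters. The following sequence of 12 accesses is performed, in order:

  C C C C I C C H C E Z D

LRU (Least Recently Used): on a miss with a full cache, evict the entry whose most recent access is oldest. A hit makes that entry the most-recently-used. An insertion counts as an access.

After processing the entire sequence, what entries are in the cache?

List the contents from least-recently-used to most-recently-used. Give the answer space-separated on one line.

LRU simulation (capacity=5):
  1. access C: MISS. Cache (LRU->MRU): [C]
  2. access C: HIT. Cache (LRU->MRU): [C]
  3. access C: HIT. Cache (LRU->MRU): [C]
  4. access C: HIT. Cache (LRU->MRU): [C]
  5. access I: MISS. Cache (LRU->MRU): [C I]
  6. access C: HIT. Cache (LRU->MRU): [I C]
  7. access C: HIT. Cache (LRU->MRU): [I C]
  8. access H: MISS. Cache (LRU->MRU): [I C H]
  9. access C: HIT. Cache (LRU->MRU): [I H C]
  10. access E: MISS. Cache (LRU->MRU): [I H C E]
  11. access Z: MISS. Cache (LRU->MRU): [I H C E Z]
  12. access D: MISS, evict I. Cache (LRU->MRU): [H C E Z D]
Total: 6 hits, 6 misses, 1 evictions

Answer: H C E Z D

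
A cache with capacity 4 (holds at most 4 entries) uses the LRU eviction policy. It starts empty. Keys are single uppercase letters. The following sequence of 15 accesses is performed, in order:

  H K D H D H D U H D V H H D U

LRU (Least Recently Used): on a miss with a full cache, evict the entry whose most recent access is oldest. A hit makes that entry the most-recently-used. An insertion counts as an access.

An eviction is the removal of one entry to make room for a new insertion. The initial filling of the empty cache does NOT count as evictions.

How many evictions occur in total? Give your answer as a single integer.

Answer: 1

Derivation:
LRU simulation (capacity=4):
  1. access H: MISS. Cache (LRU->MRU): [H]
  2. access K: MISS. Cache (LRU->MRU): [H K]
  3. access D: MISS. Cache (LRU->MRU): [H K D]
  4. access H: HIT. Cache (LRU->MRU): [K D H]
  5. access D: HIT. Cache (LRU->MRU): [K H D]
  6. access H: HIT. Cache (LRU->MRU): [K D H]
  7. access D: HIT. Cache (LRU->MRU): [K H D]
  8. access U: MISS. Cache (LRU->MRU): [K H D U]
  9. access H: HIT. Cache (LRU->MRU): [K D U H]
  10. access D: HIT. Cache (LRU->MRU): [K U H D]
  11. access V: MISS, evict K. Cache (LRU->MRU): [U H D V]
  12. access H: HIT. Cache (LRU->MRU): [U D V H]
  13. access H: HIT. Cache (LRU->MRU): [U D V H]
  14. access D: HIT. Cache (LRU->MRU): [U V H D]
  15. access U: HIT. Cache (LRU->MRU): [V H D U]
Total: 10 hits, 5 misses, 1 evictions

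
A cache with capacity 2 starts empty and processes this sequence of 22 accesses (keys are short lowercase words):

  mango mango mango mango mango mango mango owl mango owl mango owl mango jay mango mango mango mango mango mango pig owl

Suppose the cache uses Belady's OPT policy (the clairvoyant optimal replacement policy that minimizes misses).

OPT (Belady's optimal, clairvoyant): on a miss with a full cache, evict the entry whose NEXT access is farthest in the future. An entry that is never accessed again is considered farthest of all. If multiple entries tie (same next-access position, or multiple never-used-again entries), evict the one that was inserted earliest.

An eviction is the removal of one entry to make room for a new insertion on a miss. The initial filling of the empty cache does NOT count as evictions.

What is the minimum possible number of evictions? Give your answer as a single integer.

Answer: 3

Derivation:
OPT (Belady) simulation (capacity=2):
  1. access mango: MISS. Cache: [mango]
  2. access mango: HIT. Next use of mango: step 3. Cache: [mango]
  3. access mango: HIT. Next use of mango: step 4. Cache: [mango]
  4. access mango: HIT. Next use of mango: step 5. Cache: [mango]
  5. access mango: HIT. Next use of mango: step 6. Cache: [mango]
  6. access mango: HIT. Next use of mango: step 7. Cache: [mango]
  7. access mango: HIT. Next use of mango: step 9. Cache: [mango]
  8. access owl: MISS. Cache: [mango owl]
  9. access mango: HIT. Next use of mango: step 11. Cache: [mango owl]
  10. access owl: HIT. Next use of owl: step 12. Cache: [mango owl]
  11. access mango: HIT. Next use of mango: step 13. Cache: [mango owl]
  12. access owl: HIT. Next use of owl: step 22. Cache: [mango owl]
  13. access mango: HIT. Next use of mango: step 15. Cache: [mango owl]
  14. access jay: MISS, evict owl (next use: step 22). Cache: [mango jay]
  15. access mango: HIT. Next use of mango: step 16. Cache: [mango jay]
  16. access mango: HIT. Next use of mango: step 17. Cache: [mango jay]
  17. access mango: HIT. Next use of mango: step 18. Cache: [mango jay]
  18. access mango: HIT. Next use of mango: step 19. Cache: [mango jay]
  19. access mango: HIT. Next use of mango: step 20. Cache: [mango jay]
  20. access mango: HIT. Next use of mango: never. Cache: [mango jay]
  21. access pig: MISS, evict mango (next use: never). Cache: [jay pig]
  22. access owl: MISS, evict jay (next use: never). Cache: [pig owl]
Total: 17 hits, 5 misses, 3 evictions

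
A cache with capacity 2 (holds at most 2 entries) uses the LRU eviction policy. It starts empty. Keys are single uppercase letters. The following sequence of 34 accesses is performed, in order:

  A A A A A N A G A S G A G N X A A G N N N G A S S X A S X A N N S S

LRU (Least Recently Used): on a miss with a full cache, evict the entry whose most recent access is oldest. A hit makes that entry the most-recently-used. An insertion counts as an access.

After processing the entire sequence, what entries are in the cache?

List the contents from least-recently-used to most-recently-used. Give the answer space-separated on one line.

Answer: N S

Derivation:
LRU simulation (capacity=2):
  1. access A: MISS. Cache (LRU->MRU): [A]
  2. access A: HIT. Cache (LRU->MRU): [A]
  3. access A: HIT. Cache (LRU->MRU): [A]
  4. access A: HIT. Cache (LRU->MRU): [A]
  5. access A: HIT. Cache (LRU->MRU): [A]
  6. access N: MISS. Cache (LRU->MRU): [A N]
  7. access A: HIT. Cache (LRU->MRU): [N A]
  8. access G: MISS, evict N. Cache (LRU->MRU): [A G]
  9. access A: HIT. Cache (LRU->MRU): [G A]
  10. access S: MISS, evict G. Cache (LRU->MRU): [A S]
  11. access G: MISS, evict A. Cache (LRU->MRU): [S G]
  12. access A: MISS, evict S. Cache (LRU->MRU): [G A]
  13. access G: HIT. Cache (LRU->MRU): [A G]
  14. access N: MISS, evict A. Cache (LRU->MRU): [G N]
  15. access X: MISS, evict G. Cache (LRU->MRU): [N X]
  16. access A: MISS, evict N. Cache (LRU->MRU): [X A]
  17. access A: HIT. Cache (LRU->MRU): [X A]
  18. access G: MISS, evict X. Cache (LRU->MRU): [A G]
  19. access N: MISS, evict A. Cache (LRU->MRU): [G N]
  20. access N: HIT. Cache (LRU->MRU): [G N]
  21. access N: HIT. Cache (LRU->MRU): [G N]
  22. access G: HIT. Cache (LRU->MRU): [N G]
  23. access A: MISS, evict N. Cache (LRU->MRU): [G A]
  24. access S: MISS, evict G. Cache (LRU->MRU): [A S]
  25. access S: HIT. Cache (LRU->MRU): [A S]
  26. access X: MISS, evict A. Cache (LRU->MRU): [S X]
  27. access A: MISS, evict S. Cache (LRU->MRU): [X A]
  28. access S: MISS, evict X. Cache (LRU->MRU): [A S]
  29. access X: MISS, evict A. Cache (LRU->MRU): [S X]
  30. access A: MISS, evict S. Cache (LRU->MRU): [X A]
  31. access N: MISS, evict X. Cache (LRU->MRU): [A N]
  32. access N: HIT. Cache (LRU->MRU): [A N]
  33. access S: MISS, evict A. Cache (LRU->MRU): [N S]
  34. access S: HIT. Cache (LRU->MRU): [N S]
Total: 14 hits, 20 misses, 18 evictions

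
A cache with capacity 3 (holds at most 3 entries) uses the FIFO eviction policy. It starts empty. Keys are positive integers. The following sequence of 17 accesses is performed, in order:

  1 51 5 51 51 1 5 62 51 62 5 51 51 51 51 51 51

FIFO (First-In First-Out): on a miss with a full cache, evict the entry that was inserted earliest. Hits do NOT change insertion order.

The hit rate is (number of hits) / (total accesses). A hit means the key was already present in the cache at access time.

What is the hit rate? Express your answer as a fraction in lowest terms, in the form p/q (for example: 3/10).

Answer: 13/17

Derivation:
FIFO simulation (capacity=3):
  1. access 1: MISS. Cache (old->new): [1]
  2. access 51: MISS. Cache (old->new): [1 51]
  3. access 5: MISS. Cache (old->new): [1 51 5]
  4. access 51: HIT. Cache (old->new): [1 51 5]
  5. access 51: HIT. Cache (old->new): [1 51 5]
  6. access 1: HIT. Cache (old->new): [1 51 5]
  7. access 5: HIT. Cache (old->new): [1 51 5]
  8. access 62: MISS, evict 1. Cache (old->new): [51 5 62]
  9. access 51: HIT. Cache (old->new): [51 5 62]
  10. access 62: HIT. Cache (old->new): [51 5 62]
  11. access 5: HIT. Cache (old->new): [51 5 62]
  12. access 51: HIT. Cache (old->new): [51 5 62]
  13. access 51: HIT. Cache (old->new): [51 5 62]
  14. access 51: HIT. Cache (old->new): [51 5 62]
  15. access 51: HIT. Cache (old->new): [51 5 62]
  16. access 51: HIT. Cache (old->new): [51 5 62]
  17. access 51: HIT. Cache (old->new): [51 5 62]
Total: 13 hits, 4 misses, 1 evictions

Hit rate = 13/17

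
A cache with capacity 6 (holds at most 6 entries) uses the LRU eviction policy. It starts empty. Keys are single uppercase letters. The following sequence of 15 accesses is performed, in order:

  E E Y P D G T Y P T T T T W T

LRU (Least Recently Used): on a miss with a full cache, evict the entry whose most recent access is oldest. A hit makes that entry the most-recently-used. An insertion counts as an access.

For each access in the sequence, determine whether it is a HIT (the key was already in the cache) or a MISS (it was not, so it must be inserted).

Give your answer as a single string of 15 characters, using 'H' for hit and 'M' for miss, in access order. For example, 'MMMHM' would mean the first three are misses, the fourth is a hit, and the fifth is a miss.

LRU simulation (capacity=6):
  1. access E: MISS. Cache (LRU->MRU): [E]
  2. access E: HIT. Cache (LRU->MRU): [E]
  3. access Y: MISS. Cache (LRU->MRU): [E Y]
  4. access P: MISS. Cache (LRU->MRU): [E Y P]
  5. access D: MISS. Cache (LRU->MRU): [E Y P D]
  6. access G: MISS. Cache (LRU->MRU): [E Y P D G]
  7. access T: MISS. Cache (LRU->MRU): [E Y P D G T]
  8. access Y: HIT. Cache (LRU->MRU): [E P D G T Y]
  9. access P: HIT. Cache (LRU->MRU): [E D G T Y P]
  10. access T: HIT. Cache (LRU->MRU): [E D G Y P T]
  11. access T: HIT. Cache (LRU->MRU): [E D G Y P T]
  12. access T: HIT. Cache (LRU->MRU): [E D G Y P T]
  13. access T: HIT. Cache (LRU->MRU): [E D G Y P T]
  14. access W: MISS, evict E. Cache (LRU->MRU): [D G Y P T W]
  15. access T: HIT. Cache (LRU->MRU): [D G Y P W T]
Total: 8 hits, 7 misses, 1 evictions

Answer: MHMMMMMHHHHHHMH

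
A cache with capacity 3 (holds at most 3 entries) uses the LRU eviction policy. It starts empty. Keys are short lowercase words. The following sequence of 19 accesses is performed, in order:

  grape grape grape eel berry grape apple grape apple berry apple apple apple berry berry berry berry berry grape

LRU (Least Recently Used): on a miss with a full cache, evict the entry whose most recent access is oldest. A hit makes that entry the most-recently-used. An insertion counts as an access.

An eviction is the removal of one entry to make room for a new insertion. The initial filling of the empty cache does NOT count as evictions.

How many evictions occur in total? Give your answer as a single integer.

Answer: 1

Derivation:
LRU simulation (capacity=3):
  1. access grape: MISS. Cache (LRU->MRU): [grape]
  2. access grape: HIT. Cache (LRU->MRU): [grape]
  3. access grape: HIT. Cache (LRU->MRU): [grape]
  4. access eel: MISS. Cache (LRU->MRU): [grape eel]
  5. access berry: MISS. Cache (LRU->MRU): [grape eel berry]
  6. access grape: HIT. Cache (LRU->MRU): [eel berry grape]
  7. access apple: MISS, evict eel. Cache (LRU->MRU): [berry grape apple]
  8. access grape: HIT. Cache (LRU->MRU): [berry apple grape]
  9. access apple: HIT. Cache (LRU->MRU): [berry grape apple]
  10. access berry: HIT. Cache (LRU->MRU): [grape apple berry]
  11. access apple: HIT. Cache (LRU->MRU): [grape berry apple]
  12. access apple: HIT. Cache (LRU->MRU): [grape berry apple]
  13. access apple: HIT. Cache (LRU->MRU): [grape berry apple]
  14. access berry: HIT. Cache (LRU->MRU): [grape apple berry]
  15. access berry: HIT. Cache (LRU->MRU): [grape apple berry]
  16. access berry: HIT. Cache (LRU->MRU): [grape apple berry]
  17. access berry: HIT. Cache (LRU->MRU): [grape apple berry]
  18. access berry: HIT. Cache (LRU->MRU): [grape apple berry]
  19. access grape: HIT. Cache (LRU->MRU): [apple berry grape]
Total: 15 hits, 4 misses, 1 evictions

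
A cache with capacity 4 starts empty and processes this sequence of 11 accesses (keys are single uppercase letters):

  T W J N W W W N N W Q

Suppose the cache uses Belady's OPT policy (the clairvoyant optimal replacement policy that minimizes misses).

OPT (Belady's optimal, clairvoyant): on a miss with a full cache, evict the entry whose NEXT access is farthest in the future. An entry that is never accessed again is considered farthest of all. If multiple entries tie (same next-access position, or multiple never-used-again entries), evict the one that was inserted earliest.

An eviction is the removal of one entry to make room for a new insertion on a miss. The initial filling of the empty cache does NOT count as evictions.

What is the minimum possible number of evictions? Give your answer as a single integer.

OPT (Belady) simulation (capacity=4):
  1. access T: MISS. Cache: [T]
  2. access W: MISS. Cache: [T W]
  3. access J: MISS. Cache: [T W J]
  4. access N: MISS. Cache: [T W J N]
  5. access W: HIT. Next use of W: step 6. Cache: [T W J N]
  6. access W: HIT. Next use of W: step 7. Cache: [T W J N]
  7. access W: HIT. Next use of W: step 10. Cache: [T W J N]
  8. access N: HIT. Next use of N: step 9. Cache: [T W J N]
  9. access N: HIT. Next use of N: never. Cache: [T W J N]
  10. access W: HIT. Next use of W: never. Cache: [T W J N]
  11. access Q: MISS, evict T (next use: never). Cache: [W J N Q]
Total: 6 hits, 5 misses, 1 evictions

Answer: 1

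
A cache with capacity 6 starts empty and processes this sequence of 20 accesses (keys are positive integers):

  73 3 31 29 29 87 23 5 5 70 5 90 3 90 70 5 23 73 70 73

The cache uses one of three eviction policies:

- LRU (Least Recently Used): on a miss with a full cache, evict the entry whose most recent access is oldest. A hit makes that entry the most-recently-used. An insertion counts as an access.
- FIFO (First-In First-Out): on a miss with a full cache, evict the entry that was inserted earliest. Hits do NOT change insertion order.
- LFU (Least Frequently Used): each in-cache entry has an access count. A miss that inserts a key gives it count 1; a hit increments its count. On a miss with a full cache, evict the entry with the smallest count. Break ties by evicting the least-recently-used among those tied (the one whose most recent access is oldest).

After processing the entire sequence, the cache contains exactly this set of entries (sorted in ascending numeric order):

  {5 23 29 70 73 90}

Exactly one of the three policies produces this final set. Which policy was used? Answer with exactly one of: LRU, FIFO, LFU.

Answer: LFU

Derivation:
Simulating under each policy and comparing final sets:
  LRU: final set = {3 5 23 70 73 90} -> differs
  FIFO: final set = {3 5 23 70 73 90} -> differs
  LFU: final set = {5 23 29 70 73 90} -> MATCHES target
Only LFU produces the target set.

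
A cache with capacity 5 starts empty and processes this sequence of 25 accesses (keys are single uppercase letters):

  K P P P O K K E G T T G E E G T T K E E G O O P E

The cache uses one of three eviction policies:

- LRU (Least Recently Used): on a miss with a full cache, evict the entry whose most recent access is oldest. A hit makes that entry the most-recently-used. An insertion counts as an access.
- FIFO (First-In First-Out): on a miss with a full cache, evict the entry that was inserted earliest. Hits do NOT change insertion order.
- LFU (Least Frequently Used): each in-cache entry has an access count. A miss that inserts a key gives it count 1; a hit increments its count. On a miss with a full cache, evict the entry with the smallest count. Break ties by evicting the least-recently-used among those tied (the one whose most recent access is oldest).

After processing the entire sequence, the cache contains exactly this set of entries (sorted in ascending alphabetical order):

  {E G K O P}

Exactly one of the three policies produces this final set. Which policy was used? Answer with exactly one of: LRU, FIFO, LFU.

Answer: LRU

Derivation:
Simulating under each policy and comparing final sets:
  LRU: final set = {E G K O P} -> MATCHES target
  FIFO: final set = {E G K P T} -> differs
  LFU: final set = {E G K P T} -> differs
Only LRU produces the target set.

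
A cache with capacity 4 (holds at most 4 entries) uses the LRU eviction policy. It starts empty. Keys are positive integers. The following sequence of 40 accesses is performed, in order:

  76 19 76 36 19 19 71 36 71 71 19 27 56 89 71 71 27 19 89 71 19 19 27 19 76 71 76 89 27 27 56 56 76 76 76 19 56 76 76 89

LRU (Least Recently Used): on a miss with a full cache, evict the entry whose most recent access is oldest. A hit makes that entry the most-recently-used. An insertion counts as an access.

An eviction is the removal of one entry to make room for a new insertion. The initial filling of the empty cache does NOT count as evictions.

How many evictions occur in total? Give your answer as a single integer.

LRU simulation (capacity=4):
  1. access 76: MISS. Cache (LRU->MRU): [76]
  2. access 19: MISS. Cache (LRU->MRU): [76 19]
  3. access 76: HIT. Cache (LRU->MRU): [19 76]
  4. access 36: MISS. Cache (LRU->MRU): [19 76 36]
  5. access 19: HIT. Cache (LRU->MRU): [76 36 19]
  6. access 19: HIT. Cache (LRU->MRU): [76 36 19]
  7. access 71: MISS. Cache (LRU->MRU): [76 36 19 71]
  8. access 36: HIT. Cache (LRU->MRU): [76 19 71 36]
  9. access 71: HIT. Cache (LRU->MRU): [76 19 36 71]
  10. access 71: HIT. Cache (LRU->MRU): [76 19 36 71]
  11. access 19: HIT. Cache (LRU->MRU): [76 36 71 19]
  12. access 27: MISS, evict 76. Cache (LRU->MRU): [36 71 19 27]
  13. access 56: MISS, evict 36. Cache (LRU->MRU): [71 19 27 56]
  14. access 89: MISS, evict 71. Cache (LRU->MRU): [19 27 56 89]
  15. access 71: MISS, evict 19. Cache (LRU->MRU): [27 56 89 71]
  16. access 71: HIT. Cache (LRU->MRU): [27 56 89 71]
  17. access 27: HIT. Cache (LRU->MRU): [56 89 71 27]
  18. access 19: MISS, evict 56. Cache (LRU->MRU): [89 71 27 19]
  19. access 89: HIT. Cache (LRU->MRU): [71 27 19 89]
  20. access 71: HIT. Cache (LRU->MRU): [27 19 89 71]
  21. access 19: HIT. Cache (LRU->MRU): [27 89 71 19]
  22. access 19: HIT. Cache (LRU->MRU): [27 89 71 19]
  23. access 27: HIT. Cache (LRU->MRU): [89 71 19 27]
  24. access 19: HIT. Cache (LRU->MRU): [89 71 27 19]
  25. access 76: MISS, evict 89. Cache (LRU->MRU): [71 27 19 76]
  26. access 71: HIT. Cache (LRU->MRU): [27 19 76 71]
  27. access 76: HIT. Cache (LRU->MRU): [27 19 71 76]
  28. access 89: MISS, evict 27. Cache (LRU->MRU): [19 71 76 89]
  29. access 27: MISS, evict 19. Cache (LRU->MRU): [71 76 89 27]
  30. access 27: HIT. Cache (LRU->MRU): [71 76 89 27]
  31. access 56: MISS, evict 71. Cache (LRU->MRU): [76 89 27 56]
  32. access 56: HIT. Cache (LRU->MRU): [76 89 27 56]
  33. access 76: HIT. Cache (LRU->MRU): [89 27 56 76]
  34. access 76: HIT. Cache (LRU->MRU): [89 27 56 76]
  35. access 76: HIT. Cache (LRU->MRU): [89 27 56 76]
  36. access 19: MISS, evict 89. Cache (LRU->MRU): [27 56 76 19]
  37. access 56: HIT. Cache (LRU->MRU): [27 76 19 56]
  38. access 76: HIT. Cache (LRU->MRU): [27 19 56 76]
  39. access 76: HIT. Cache (LRU->MRU): [27 19 56 76]
  40. access 89: MISS, evict 27. Cache (LRU->MRU): [19 56 76 89]
Total: 25 hits, 15 misses, 11 evictions

Answer: 11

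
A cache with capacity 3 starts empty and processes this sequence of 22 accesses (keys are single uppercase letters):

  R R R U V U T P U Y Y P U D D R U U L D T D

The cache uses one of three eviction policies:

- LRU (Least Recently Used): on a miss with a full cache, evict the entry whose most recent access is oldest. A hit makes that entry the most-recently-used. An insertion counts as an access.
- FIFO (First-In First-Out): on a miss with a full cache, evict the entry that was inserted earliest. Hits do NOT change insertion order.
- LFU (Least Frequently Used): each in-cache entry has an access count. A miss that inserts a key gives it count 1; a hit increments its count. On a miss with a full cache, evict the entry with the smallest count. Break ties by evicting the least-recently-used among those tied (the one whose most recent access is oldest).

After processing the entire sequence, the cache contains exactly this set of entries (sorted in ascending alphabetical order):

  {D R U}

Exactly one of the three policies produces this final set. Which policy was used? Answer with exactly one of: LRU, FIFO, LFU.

Simulating under each policy and comparing final sets:
  LRU: final set = {D L T} -> differs
  FIFO: final set = {D L T} -> differs
  LFU: final set = {D R U} -> MATCHES target
Only LFU produces the target set.

Answer: LFU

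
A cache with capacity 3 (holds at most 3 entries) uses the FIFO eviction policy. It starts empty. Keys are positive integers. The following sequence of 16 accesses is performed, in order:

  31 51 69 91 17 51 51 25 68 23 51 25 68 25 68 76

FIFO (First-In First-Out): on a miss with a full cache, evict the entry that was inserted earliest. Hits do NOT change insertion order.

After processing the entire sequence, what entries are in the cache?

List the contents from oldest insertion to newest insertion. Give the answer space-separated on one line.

Answer: 25 68 76

Derivation:
FIFO simulation (capacity=3):
  1. access 31: MISS. Cache (old->new): [31]
  2. access 51: MISS. Cache (old->new): [31 51]
  3. access 69: MISS. Cache (old->new): [31 51 69]
  4. access 91: MISS, evict 31. Cache (old->new): [51 69 91]
  5. access 17: MISS, evict 51. Cache (old->new): [69 91 17]
  6. access 51: MISS, evict 69. Cache (old->new): [91 17 51]
  7. access 51: HIT. Cache (old->new): [91 17 51]
  8. access 25: MISS, evict 91. Cache (old->new): [17 51 25]
  9. access 68: MISS, evict 17. Cache (old->new): [51 25 68]
  10. access 23: MISS, evict 51. Cache (old->new): [25 68 23]
  11. access 51: MISS, evict 25. Cache (old->new): [68 23 51]
  12. access 25: MISS, evict 68. Cache (old->new): [23 51 25]
  13. access 68: MISS, evict 23. Cache (old->new): [51 25 68]
  14. access 25: HIT. Cache (old->new): [51 25 68]
  15. access 68: HIT. Cache (old->new): [51 25 68]
  16. access 76: MISS, evict 51. Cache (old->new): [25 68 76]
Total: 3 hits, 13 misses, 10 evictions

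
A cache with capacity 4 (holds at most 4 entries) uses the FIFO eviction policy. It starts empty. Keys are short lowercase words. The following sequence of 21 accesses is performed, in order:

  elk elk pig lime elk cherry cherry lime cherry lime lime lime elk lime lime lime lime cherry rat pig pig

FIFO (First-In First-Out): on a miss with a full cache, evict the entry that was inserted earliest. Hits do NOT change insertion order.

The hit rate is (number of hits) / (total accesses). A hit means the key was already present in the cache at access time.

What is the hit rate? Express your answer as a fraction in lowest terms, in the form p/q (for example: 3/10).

Answer: 16/21

Derivation:
FIFO simulation (capacity=4):
  1. access elk: MISS. Cache (old->new): [elk]
  2. access elk: HIT. Cache (old->new): [elk]
  3. access pig: MISS. Cache (old->new): [elk pig]
  4. access lime: MISS. Cache (old->new): [elk pig lime]
  5. access elk: HIT. Cache (old->new): [elk pig lime]
  6. access cherry: MISS. Cache (old->new): [elk pig lime cherry]
  7. access cherry: HIT. Cache (old->new): [elk pig lime cherry]
  8. access lime: HIT. Cache (old->new): [elk pig lime cherry]
  9. access cherry: HIT. Cache (old->new): [elk pig lime cherry]
  10. access lime: HIT. Cache (old->new): [elk pig lime cherry]
  11. access lime: HIT. Cache (old->new): [elk pig lime cherry]
  12. access lime: HIT. Cache (old->new): [elk pig lime cherry]
  13. access elk: HIT. Cache (old->new): [elk pig lime cherry]
  14. access lime: HIT. Cache (old->new): [elk pig lime cherry]
  15. access lime: HIT. Cache (old->new): [elk pig lime cherry]
  16. access lime: HIT. Cache (old->new): [elk pig lime cherry]
  17. access lime: HIT. Cache (old->new): [elk pig lime cherry]
  18. access cherry: HIT. Cache (old->new): [elk pig lime cherry]
  19. access rat: MISS, evict elk. Cache (old->new): [pig lime cherry rat]
  20. access pig: HIT. Cache (old->new): [pig lime cherry rat]
  21. access pig: HIT. Cache (old->new): [pig lime cherry rat]
Total: 16 hits, 5 misses, 1 evictions

Hit rate = 16/21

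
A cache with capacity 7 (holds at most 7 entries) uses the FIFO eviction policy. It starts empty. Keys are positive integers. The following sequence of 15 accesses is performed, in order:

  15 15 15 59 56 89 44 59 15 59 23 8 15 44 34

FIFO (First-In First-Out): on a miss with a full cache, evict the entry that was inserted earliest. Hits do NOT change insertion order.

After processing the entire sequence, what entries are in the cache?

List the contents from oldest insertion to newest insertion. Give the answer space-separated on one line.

FIFO simulation (capacity=7):
  1. access 15: MISS. Cache (old->new): [15]
  2. access 15: HIT. Cache (old->new): [15]
  3. access 15: HIT. Cache (old->new): [15]
  4. access 59: MISS. Cache (old->new): [15 59]
  5. access 56: MISS. Cache (old->new): [15 59 56]
  6. access 89: MISS. Cache (old->new): [15 59 56 89]
  7. access 44: MISS. Cache (old->new): [15 59 56 89 44]
  8. access 59: HIT. Cache (old->new): [15 59 56 89 44]
  9. access 15: HIT. Cache (old->new): [15 59 56 89 44]
  10. access 59: HIT. Cache (old->new): [15 59 56 89 44]
  11. access 23: MISS. Cache (old->new): [15 59 56 89 44 23]
  12. access 8: MISS. Cache (old->new): [15 59 56 89 44 23 8]
  13. access 15: HIT. Cache (old->new): [15 59 56 89 44 23 8]
  14. access 44: HIT. Cache (old->new): [15 59 56 89 44 23 8]
  15. access 34: MISS, evict 15. Cache (old->new): [59 56 89 44 23 8 34]
Total: 7 hits, 8 misses, 1 evictions

Answer: 59 56 89 44 23 8 34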